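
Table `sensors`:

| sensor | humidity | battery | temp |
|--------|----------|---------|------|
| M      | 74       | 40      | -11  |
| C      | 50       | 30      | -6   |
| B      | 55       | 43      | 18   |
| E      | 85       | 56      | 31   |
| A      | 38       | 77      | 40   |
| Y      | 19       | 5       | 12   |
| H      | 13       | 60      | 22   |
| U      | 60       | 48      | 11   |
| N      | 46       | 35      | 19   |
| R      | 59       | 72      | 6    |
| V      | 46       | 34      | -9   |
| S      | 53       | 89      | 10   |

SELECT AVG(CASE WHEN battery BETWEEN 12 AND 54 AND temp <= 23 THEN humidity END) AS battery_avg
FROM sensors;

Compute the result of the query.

55.1666666667

sensor=M: ✓ → 74
sensor=C: ✓ → 50
sensor=B: ✓ → 55
sensor=E: ✗
sensor=A: ✗
sensor=Y: ✗
sensor=H: ✗
sensor=U: ✓ → 60
sensor=N: ✓ → 46
sensor=R: ✗
sensor=V: ✓ → 46
sensor=S: ✗
battery_avg = (74 + 50 + 55 + 60 + 46 + 46) / 6 = 55.1666666667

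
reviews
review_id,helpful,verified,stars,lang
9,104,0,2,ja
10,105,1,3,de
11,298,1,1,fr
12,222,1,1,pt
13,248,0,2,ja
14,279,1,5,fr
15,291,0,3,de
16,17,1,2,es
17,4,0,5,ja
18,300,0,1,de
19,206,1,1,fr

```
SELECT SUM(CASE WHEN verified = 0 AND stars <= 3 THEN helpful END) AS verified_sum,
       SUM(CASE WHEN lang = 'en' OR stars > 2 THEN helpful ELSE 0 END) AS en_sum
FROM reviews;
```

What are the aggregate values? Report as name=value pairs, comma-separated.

[verified_sum: verified = 0 AND stars <= 3]
review_id=9: ✓ → 104
review_id=10: ✗
review_id=11: ✗
review_id=12: ✗
review_id=13: ✓ → 248
review_id=14: ✗
review_id=15: ✓ → 291
review_id=16: ✗
review_id=17: ✗
review_id=18: ✓ → 300
review_id=19: ✗
verified_sum = 104 + 248 + 291 + 300 = 943
—
[en_sum: lang = 'en' OR stars > 2]
review_id=9: ✗
review_id=10: ✓ → 105
review_id=11: ✗
review_id=12: ✗
review_id=13: ✗
review_id=14: ✓ → 279
review_id=15: ✓ → 291
review_id=16: ✗
review_id=17: ✓ → 4
review_id=18: ✗
review_id=19: ✗
en_sum = 105 + 279 + 291 + 4 = 679

verified_sum=943, en_sum=679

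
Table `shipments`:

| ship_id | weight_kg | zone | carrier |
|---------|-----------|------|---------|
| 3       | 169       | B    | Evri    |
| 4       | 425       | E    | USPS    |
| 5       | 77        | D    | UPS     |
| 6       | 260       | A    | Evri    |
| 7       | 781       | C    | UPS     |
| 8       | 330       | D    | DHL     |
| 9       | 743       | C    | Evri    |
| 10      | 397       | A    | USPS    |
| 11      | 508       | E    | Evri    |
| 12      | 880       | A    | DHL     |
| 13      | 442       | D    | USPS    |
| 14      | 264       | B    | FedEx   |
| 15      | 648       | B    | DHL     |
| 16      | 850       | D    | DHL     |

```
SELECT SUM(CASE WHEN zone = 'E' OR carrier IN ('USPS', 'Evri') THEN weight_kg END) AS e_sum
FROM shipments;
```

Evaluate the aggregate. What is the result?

2944

ship_id=3: ✓ → 169
ship_id=4: ✓ → 425
ship_id=5: ✗
ship_id=6: ✓ → 260
ship_id=7: ✗
ship_id=8: ✗
ship_id=9: ✓ → 743
ship_id=10: ✓ → 397
ship_id=11: ✓ → 508
ship_id=12: ✗
ship_id=13: ✓ → 442
ship_id=14: ✗
ship_id=15: ✗
ship_id=16: ✗
e_sum = 169 + 425 + 260 + 743 + 397 + 508 + 442 = 2944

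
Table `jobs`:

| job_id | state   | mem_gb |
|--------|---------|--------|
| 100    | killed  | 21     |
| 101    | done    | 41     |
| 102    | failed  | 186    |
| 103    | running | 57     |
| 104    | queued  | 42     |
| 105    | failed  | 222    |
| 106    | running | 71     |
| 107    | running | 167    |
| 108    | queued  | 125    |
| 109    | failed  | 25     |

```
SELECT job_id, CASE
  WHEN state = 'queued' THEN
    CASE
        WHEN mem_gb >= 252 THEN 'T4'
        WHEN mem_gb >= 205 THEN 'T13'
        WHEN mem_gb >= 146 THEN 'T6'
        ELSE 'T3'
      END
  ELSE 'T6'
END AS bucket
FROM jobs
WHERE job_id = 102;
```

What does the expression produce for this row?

T6

job_id = 102: state=failed, mem_gb=186.
state='failed' → outer ELSE → T6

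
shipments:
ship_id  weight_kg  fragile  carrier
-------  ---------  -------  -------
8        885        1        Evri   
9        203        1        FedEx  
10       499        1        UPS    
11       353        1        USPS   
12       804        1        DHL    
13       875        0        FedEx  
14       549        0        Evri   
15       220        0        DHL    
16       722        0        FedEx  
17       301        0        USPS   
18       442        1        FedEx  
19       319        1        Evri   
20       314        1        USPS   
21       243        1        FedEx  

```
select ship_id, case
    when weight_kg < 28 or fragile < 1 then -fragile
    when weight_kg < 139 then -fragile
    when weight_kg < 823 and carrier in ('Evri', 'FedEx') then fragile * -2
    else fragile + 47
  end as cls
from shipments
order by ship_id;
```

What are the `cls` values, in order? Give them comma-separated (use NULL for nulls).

48, -2, 48, 48, 48, 0, 0, 0, 0, 0, -2, -2, 48, -2

ship_id=8: ELSE → 48
ship_id=9: weight_kg < 823 and carrier in ('Evri', 'FedEx') → -2
ship_id=10: ELSE → 48
ship_id=11: ELSE → 48
ship_id=12: ELSE → 48
ship_id=13: weight_kg < 28 or fragile < 1 → 0
ship_id=14: weight_kg < 28 or fragile < 1 → 0
ship_id=15: weight_kg < 28 or fragile < 1 → 0
ship_id=16: weight_kg < 28 or fragile < 1 → 0
ship_id=17: weight_kg < 28 or fragile < 1 → 0
ship_id=18: weight_kg < 823 and carrier in ('Evri', 'FedEx') → -2
ship_id=19: weight_kg < 823 and carrier in ('Evri', 'FedEx') → -2
ship_id=20: ELSE → 48
ship_id=21: weight_kg < 823 and carrier in ('Evri', 'FedEx') → -2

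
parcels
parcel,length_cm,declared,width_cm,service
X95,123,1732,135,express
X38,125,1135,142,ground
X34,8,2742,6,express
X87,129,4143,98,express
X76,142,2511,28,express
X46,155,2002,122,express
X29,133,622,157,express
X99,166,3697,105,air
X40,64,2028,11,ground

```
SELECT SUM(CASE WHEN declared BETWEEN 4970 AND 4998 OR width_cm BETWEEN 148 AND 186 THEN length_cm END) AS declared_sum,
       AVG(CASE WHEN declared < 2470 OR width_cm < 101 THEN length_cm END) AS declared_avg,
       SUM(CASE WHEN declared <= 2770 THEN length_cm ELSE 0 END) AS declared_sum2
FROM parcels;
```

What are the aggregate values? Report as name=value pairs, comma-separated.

[declared_sum: declared BETWEEN 4970 AND 4998 OR width_cm BETWEEN 148 AND 186]
parcel=X95: ✗
parcel=X38: ✗
parcel=X34: ✗
parcel=X87: ✗
parcel=X76: ✗
parcel=X46: ✗
parcel=X29: ✓ → 133
parcel=X99: ✗
parcel=X40: ✗
declared_sum = 133
—
[declared_avg: declared < 2470 OR width_cm < 101]
parcel=X95: ✓ → 123
parcel=X38: ✓ → 125
parcel=X34: ✓ → 8
parcel=X87: ✓ → 129
parcel=X76: ✓ → 142
parcel=X46: ✓ → 155
parcel=X29: ✓ → 133
parcel=X99: ✗
parcel=X40: ✓ → 64
declared_avg = (123 + 125 + 8 + 129 + 142 + 155 + 133 + 64) / 8 = 109.875
—
[declared_sum2: declared <= 2770]
parcel=X95: ✓ → 123
parcel=X38: ✓ → 125
parcel=X34: ✓ → 8
parcel=X87: ✗
parcel=X76: ✓ → 142
parcel=X46: ✓ → 155
parcel=X29: ✓ → 133
parcel=X99: ✗
parcel=X40: ✓ → 64
declared_sum2 = 123 + 125 + 8 + 142 + 155 + 133 + 64 = 750

declared_sum=133, declared_avg=109.875, declared_sum2=750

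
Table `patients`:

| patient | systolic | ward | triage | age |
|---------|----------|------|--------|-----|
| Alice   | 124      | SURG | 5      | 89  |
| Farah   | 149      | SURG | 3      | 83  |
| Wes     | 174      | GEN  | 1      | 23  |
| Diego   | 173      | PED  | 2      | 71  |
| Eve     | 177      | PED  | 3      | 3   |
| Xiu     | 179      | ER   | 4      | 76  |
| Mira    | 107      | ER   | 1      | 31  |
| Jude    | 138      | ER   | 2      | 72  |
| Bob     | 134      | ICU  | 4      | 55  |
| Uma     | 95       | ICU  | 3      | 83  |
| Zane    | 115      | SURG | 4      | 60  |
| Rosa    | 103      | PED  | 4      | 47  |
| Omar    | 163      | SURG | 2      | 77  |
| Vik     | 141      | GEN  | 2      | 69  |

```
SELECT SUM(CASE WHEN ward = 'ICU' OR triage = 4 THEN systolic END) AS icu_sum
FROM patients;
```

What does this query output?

626

patient=Alice: ✗
patient=Farah: ✗
patient=Wes: ✗
patient=Diego: ✗
patient=Eve: ✗
patient=Xiu: ✓ → 179
patient=Mira: ✗
patient=Jude: ✗
patient=Bob: ✓ → 134
patient=Uma: ✓ → 95
patient=Zane: ✓ → 115
patient=Rosa: ✓ → 103
patient=Omar: ✗
patient=Vik: ✗
icu_sum = 179 + 134 + 95 + 115 + 103 = 626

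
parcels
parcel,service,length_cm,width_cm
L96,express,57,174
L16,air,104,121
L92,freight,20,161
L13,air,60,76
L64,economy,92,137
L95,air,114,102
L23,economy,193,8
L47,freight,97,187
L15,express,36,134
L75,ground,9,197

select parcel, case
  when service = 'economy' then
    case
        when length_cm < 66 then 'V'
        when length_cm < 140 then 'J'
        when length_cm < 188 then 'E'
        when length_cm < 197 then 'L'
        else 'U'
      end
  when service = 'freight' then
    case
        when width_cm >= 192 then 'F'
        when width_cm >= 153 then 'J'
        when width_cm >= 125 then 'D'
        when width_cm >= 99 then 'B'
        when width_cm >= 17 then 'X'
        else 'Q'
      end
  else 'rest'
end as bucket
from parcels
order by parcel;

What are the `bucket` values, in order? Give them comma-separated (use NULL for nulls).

parcel=L13: service='air' → outer ELSE → rest
parcel=L15: service='express' → outer ELSE → rest
parcel=L16: service='air' → outer ELSE → rest
parcel=L23: service='economy' → inner[length_cm < 197] → L
parcel=L47: service='freight' → inner[width_cm >= 153] → J
parcel=L64: service='economy' → inner[length_cm < 140] → J
parcel=L75: service='ground' → outer ELSE → rest
parcel=L92: service='freight' → inner[width_cm >= 153] → J
parcel=L95: service='air' → outer ELSE → rest
parcel=L96: service='express' → outer ELSE → rest

rest, rest, rest, L, J, J, rest, J, rest, rest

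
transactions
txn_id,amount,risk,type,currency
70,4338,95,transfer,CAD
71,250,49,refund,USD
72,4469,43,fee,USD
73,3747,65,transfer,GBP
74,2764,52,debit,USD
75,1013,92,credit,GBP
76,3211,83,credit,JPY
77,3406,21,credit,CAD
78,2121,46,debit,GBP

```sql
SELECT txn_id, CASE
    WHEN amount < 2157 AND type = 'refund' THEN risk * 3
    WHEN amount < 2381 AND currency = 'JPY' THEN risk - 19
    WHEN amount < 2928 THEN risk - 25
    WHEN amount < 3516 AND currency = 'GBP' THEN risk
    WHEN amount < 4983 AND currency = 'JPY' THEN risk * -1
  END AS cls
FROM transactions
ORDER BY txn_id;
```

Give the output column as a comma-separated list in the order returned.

txn_id=70: (no match → NULL) → NULL
txn_id=71: amount < 2157 AND type = 'refund' → 147
txn_id=72: (no match → NULL) → NULL
txn_id=73: (no match → NULL) → NULL
txn_id=74: amount < 2928 → 27
txn_id=75: amount < 2928 → 67
txn_id=76: amount < 4983 AND currency = 'JPY' → -83
txn_id=77: (no match → NULL) → NULL
txn_id=78: amount < 2928 → 21

NULL, 147, NULL, NULL, 27, 67, -83, NULL, 21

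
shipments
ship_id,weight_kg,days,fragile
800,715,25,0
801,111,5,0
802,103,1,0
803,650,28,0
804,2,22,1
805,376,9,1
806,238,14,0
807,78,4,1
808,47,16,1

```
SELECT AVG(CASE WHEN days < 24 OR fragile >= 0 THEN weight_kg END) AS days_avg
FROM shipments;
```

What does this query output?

ship_id=800: ✓ → 715
ship_id=801: ✓ → 111
ship_id=802: ✓ → 103
ship_id=803: ✓ → 650
ship_id=804: ✓ → 2
ship_id=805: ✓ → 376
ship_id=806: ✓ → 238
ship_id=807: ✓ → 78
ship_id=808: ✓ → 47
days_avg = (715 + 111 + 103 + 650 + 2 + 376 + 238 + 78 + 47) / 9 = 257.7777777778

257.7777777778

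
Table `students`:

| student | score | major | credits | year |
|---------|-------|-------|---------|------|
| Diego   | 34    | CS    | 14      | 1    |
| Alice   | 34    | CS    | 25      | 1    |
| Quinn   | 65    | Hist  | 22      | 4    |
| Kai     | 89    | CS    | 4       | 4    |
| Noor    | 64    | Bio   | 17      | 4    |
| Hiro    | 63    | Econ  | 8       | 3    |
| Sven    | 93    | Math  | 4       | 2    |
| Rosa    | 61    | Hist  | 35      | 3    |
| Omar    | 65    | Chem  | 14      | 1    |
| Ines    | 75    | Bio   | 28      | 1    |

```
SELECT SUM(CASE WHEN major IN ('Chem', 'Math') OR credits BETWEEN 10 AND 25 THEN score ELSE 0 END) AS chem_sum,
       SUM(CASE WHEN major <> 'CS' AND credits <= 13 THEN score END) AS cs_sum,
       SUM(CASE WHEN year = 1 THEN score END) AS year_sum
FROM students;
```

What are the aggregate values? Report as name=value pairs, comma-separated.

[chem_sum: major IN ('Chem', 'Math') OR credits BETWEEN 10 AND 25]
student=Diego: ✓ → 34
student=Alice: ✓ → 34
student=Quinn: ✓ → 65
student=Kai: ✗
student=Noor: ✓ → 64
student=Hiro: ✗
student=Sven: ✓ → 93
student=Rosa: ✗
student=Omar: ✓ → 65
student=Ines: ✗
chem_sum = 34 + 34 + 65 + 64 + 93 + 65 = 355
—
[cs_sum: major <> 'CS' AND credits <= 13]
student=Diego: ✗
student=Alice: ✗
student=Quinn: ✗
student=Kai: ✗
student=Noor: ✗
student=Hiro: ✓ → 63
student=Sven: ✓ → 93
student=Rosa: ✗
student=Omar: ✗
student=Ines: ✗
cs_sum = 63 + 93 = 156
—
[year_sum: year = 1]
student=Diego: ✓ → 34
student=Alice: ✓ → 34
student=Quinn: ✗
student=Kai: ✗
student=Noor: ✗
student=Hiro: ✗
student=Sven: ✗
student=Rosa: ✗
student=Omar: ✓ → 65
student=Ines: ✓ → 75
year_sum = 34 + 34 + 65 + 75 = 208

chem_sum=355, cs_sum=156, year_sum=208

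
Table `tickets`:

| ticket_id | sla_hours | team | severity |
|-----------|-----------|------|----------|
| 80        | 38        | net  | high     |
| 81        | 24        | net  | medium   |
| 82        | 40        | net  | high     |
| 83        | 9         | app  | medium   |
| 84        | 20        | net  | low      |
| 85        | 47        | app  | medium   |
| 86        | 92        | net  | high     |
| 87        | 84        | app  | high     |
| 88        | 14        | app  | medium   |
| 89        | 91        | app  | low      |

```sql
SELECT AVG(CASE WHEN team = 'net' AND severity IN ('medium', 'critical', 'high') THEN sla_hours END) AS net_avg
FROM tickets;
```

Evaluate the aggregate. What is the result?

ticket_id=80: ✓ → 38
ticket_id=81: ✓ → 24
ticket_id=82: ✓ → 40
ticket_id=83: ✗
ticket_id=84: ✗
ticket_id=85: ✗
ticket_id=86: ✓ → 92
ticket_id=87: ✗
ticket_id=88: ✗
ticket_id=89: ✗
net_avg = (38 + 24 + 40 + 92) / 4 = 48.5

48.5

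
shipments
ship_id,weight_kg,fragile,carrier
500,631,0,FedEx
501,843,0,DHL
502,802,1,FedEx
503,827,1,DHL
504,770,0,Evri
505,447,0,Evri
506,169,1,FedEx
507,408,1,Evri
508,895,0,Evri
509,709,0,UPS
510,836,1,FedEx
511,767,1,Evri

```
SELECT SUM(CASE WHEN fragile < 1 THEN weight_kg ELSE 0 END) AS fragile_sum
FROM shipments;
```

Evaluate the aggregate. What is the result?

ship_id=500: ✓ → 631
ship_id=501: ✓ → 843
ship_id=502: ✗
ship_id=503: ✗
ship_id=504: ✓ → 770
ship_id=505: ✓ → 447
ship_id=506: ✗
ship_id=507: ✗
ship_id=508: ✓ → 895
ship_id=509: ✓ → 709
ship_id=510: ✗
ship_id=511: ✗
fragile_sum = 631 + 843 + 770 + 447 + 895 + 709 = 4295

4295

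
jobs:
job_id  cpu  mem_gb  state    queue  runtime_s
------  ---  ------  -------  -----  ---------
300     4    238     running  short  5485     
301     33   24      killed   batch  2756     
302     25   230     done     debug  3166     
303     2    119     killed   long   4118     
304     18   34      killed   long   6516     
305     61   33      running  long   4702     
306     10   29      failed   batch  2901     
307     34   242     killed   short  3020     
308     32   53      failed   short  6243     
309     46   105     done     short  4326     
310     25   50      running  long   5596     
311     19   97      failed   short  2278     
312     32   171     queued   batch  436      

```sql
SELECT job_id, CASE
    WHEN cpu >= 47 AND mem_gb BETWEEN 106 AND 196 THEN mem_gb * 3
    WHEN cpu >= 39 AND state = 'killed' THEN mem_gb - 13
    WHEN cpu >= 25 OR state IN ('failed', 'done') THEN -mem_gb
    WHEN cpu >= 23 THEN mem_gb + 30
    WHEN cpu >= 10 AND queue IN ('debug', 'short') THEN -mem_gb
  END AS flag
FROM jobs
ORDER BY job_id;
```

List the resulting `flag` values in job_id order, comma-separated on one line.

NULL, -24, -230, NULL, NULL, -33, -29, -242, -53, -105, -50, -97, -171

job_id=300: (no match → NULL) → NULL
job_id=301: cpu >= 25 OR state IN ('failed', 'done') → -24
job_id=302: cpu >= 25 OR state IN ('failed', 'done') → -230
job_id=303: (no match → NULL) → NULL
job_id=304: (no match → NULL) → NULL
job_id=305: cpu >= 25 OR state IN ('failed', 'done') → -33
job_id=306: cpu >= 25 OR state IN ('failed', 'done') → -29
job_id=307: cpu >= 25 OR state IN ('failed', 'done') → -242
job_id=308: cpu >= 25 OR state IN ('failed', 'done') → -53
job_id=309: cpu >= 25 OR state IN ('failed', 'done') → -105
job_id=310: cpu >= 25 OR state IN ('failed', 'done') → -50
job_id=311: cpu >= 25 OR state IN ('failed', 'done') → -97
job_id=312: cpu >= 25 OR state IN ('failed', 'done') → -171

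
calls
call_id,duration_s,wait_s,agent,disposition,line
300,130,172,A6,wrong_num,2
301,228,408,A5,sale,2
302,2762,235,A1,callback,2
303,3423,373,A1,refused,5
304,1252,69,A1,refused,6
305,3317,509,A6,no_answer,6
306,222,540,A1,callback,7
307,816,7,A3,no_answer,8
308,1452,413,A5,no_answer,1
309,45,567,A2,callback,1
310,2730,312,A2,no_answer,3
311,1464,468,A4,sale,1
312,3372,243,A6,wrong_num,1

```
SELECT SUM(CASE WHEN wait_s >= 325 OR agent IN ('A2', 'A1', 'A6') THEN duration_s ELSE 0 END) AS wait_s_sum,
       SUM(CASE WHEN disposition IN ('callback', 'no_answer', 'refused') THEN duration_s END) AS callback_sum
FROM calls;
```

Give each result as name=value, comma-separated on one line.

wait_s_sum=20397, callback_sum=16019

[wait_s_sum: wait_s >= 325 OR agent IN ('A2', 'A1', 'A6')]
call_id=300: ✓ → 130
call_id=301: ✓ → 228
call_id=302: ✓ → 2762
call_id=303: ✓ → 3423
call_id=304: ✓ → 1252
call_id=305: ✓ → 3317
call_id=306: ✓ → 222
call_id=307: ✗
call_id=308: ✓ → 1452
call_id=309: ✓ → 45
call_id=310: ✓ → 2730
call_id=311: ✓ → 1464
call_id=312: ✓ → 3372
wait_s_sum = 130 + 228 + 2762 + 3423 + 1252 + 3317 + 222 + 1452 + 45 + 2730 + 1464 + 3372 = 20397
—
[callback_sum: disposition IN ('callback', 'no_answer', 'refused')]
call_id=300: ✗
call_id=301: ✗
call_id=302: ✓ → 2762
call_id=303: ✓ → 3423
call_id=304: ✓ → 1252
call_id=305: ✓ → 3317
call_id=306: ✓ → 222
call_id=307: ✓ → 816
call_id=308: ✓ → 1452
call_id=309: ✓ → 45
call_id=310: ✓ → 2730
call_id=311: ✗
call_id=312: ✗
callback_sum = 2762 + 3423 + 1252 + 3317 + 222 + 816 + 1452 + 45 + 2730 = 16019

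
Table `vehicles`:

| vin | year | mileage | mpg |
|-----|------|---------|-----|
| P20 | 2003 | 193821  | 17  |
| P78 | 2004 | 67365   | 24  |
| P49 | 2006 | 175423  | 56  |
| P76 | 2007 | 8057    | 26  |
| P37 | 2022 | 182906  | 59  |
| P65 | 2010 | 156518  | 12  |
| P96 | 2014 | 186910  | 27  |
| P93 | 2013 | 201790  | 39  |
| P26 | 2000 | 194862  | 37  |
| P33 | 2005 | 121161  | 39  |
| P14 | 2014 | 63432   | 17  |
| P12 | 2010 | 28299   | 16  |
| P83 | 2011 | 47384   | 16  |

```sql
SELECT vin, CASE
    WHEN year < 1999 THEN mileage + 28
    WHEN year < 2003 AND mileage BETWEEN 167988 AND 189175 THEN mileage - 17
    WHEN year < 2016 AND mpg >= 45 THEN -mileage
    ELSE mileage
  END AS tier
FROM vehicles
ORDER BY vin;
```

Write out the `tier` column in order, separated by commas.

vin=P12: ELSE → 28299
vin=P14: ELSE → 63432
vin=P20: ELSE → 193821
vin=P26: ELSE → 194862
vin=P33: ELSE → 121161
vin=P37: ELSE → 182906
vin=P49: year < 2016 AND mpg >= 45 → -175423
vin=P65: ELSE → 156518
vin=P76: ELSE → 8057
vin=P78: ELSE → 67365
vin=P83: ELSE → 47384
vin=P93: ELSE → 201790
vin=P96: ELSE → 186910

28299, 63432, 193821, 194862, 121161, 182906, -175423, 156518, 8057, 67365, 47384, 201790, 186910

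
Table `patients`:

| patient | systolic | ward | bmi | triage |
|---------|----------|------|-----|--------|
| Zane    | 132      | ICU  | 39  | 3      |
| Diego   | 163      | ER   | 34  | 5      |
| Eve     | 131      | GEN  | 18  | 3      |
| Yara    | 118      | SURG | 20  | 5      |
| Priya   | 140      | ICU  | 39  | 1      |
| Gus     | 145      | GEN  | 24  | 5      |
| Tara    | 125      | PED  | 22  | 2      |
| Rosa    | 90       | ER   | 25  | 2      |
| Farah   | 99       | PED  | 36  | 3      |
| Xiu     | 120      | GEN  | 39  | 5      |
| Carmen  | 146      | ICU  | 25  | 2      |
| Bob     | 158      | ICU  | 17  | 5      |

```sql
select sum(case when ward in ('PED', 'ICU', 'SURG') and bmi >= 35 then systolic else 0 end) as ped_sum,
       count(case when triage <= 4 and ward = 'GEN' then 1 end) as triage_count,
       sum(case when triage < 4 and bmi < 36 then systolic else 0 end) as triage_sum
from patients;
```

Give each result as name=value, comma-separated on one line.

ped_sum=371, triage_count=1, triage_sum=492

[ped_sum: ward in ('PED', 'ICU', 'SURG') and bmi >= 35]
patient=Zane: ✓ → 132
patient=Diego: ✗
patient=Eve: ✗
patient=Yara: ✗
patient=Priya: ✓ → 140
patient=Gus: ✗
patient=Tara: ✗
patient=Rosa: ✗
patient=Farah: ✓ → 99
patient=Xiu: ✗
patient=Carmen: ✗
patient=Bob: ✗
ped_sum = 132 + 140 + 99 = 371
—
[triage_count: triage <= 4 and ward = 'GEN']
patient=Zane: ✗
patient=Diego: ✗
patient=Eve: ✓ → 1
patient=Yara: ✗
patient=Priya: ✗
patient=Gus: ✗
patient=Tara: ✗
patient=Rosa: ✗
patient=Farah: ✗
patient=Xiu: ✗
patient=Carmen: ✗
patient=Bob: ✗
triage_count = COUNT(1) = 1
—
[triage_sum: triage < 4 and bmi < 36]
patient=Zane: ✗
patient=Diego: ✗
patient=Eve: ✓ → 131
patient=Yara: ✗
patient=Priya: ✗
patient=Gus: ✗
patient=Tara: ✓ → 125
patient=Rosa: ✓ → 90
patient=Farah: ✗
patient=Xiu: ✗
patient=Carmen: ✓ → 146
patient=Bob: ✗
triage_sum = 131 + 125 + 90 + 146 = 492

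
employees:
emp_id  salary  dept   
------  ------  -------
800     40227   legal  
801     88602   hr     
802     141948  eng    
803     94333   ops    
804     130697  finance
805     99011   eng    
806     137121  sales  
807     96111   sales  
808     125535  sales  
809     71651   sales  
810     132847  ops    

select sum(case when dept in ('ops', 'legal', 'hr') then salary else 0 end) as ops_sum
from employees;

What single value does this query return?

emp_id=800: ✓ → 40227
emp_id=801: ✓ → 88602
emp_id=802: ✗
emp_id=803: ✓ → 94333
emp_id=804: ✗
emp_id=805: ✗
emp_id=806: ✗
emp_id=807: ✗
emp_id=808: ✗
emp_id=809: ✗
emp_id=810: ✓ → 132847
ops_sum = 40227 + 88602 + 94333 + 132847 = 356009

356009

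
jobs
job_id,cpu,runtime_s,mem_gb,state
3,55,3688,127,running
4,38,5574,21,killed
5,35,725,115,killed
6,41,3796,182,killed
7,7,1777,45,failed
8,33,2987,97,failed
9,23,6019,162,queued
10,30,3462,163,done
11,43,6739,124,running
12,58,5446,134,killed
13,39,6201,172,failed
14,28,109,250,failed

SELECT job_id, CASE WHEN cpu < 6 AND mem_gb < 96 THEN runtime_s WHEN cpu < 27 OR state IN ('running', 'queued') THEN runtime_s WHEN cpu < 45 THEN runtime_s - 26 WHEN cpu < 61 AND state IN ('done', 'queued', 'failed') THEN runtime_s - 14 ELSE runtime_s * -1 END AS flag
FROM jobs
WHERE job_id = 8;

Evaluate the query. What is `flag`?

2961

job_id = 8: cpu=33, runtime_s=2987, mem_gb=97, state=failed.
cpu < 6 AND mem_gb < 96 → false
cpu < 27 OR state IN ('running', 'queued') → false
cpu < 45 → true → 2961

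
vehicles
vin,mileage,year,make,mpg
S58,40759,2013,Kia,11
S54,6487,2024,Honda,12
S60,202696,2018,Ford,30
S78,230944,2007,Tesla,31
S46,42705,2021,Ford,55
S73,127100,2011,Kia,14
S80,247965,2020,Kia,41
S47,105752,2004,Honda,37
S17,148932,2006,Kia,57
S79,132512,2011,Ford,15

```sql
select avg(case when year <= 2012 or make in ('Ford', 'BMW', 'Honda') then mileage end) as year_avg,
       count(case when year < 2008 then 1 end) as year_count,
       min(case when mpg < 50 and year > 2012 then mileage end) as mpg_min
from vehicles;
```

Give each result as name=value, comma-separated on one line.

year_avg=124641, year_count=3, mpg_min=6487

[year_avg: year <= 2012 or make in ('Ford', 'BMW', 'Honda')]
vin=S58: ✗
vin=S54: ✓ → 6487
vin=S60: ✓ → 202696
vin=S78: ✓ → 230944
vin=S46: ✓ → 42705
vin=S73: ✓ → 127100
vin=S80: ✗
vin=S47: ✓ → 105752
vin=S17: ✓ → 148932
vin=S79: ✓ → 132512
year_avg = (6487 + 202696 + 230944 + 42705 + 127100 + 105752 + 148932 + 132512) / 8 = 124641
—
[year_count: year < 2008]
vin=S58: ✗
vin=S54: ✗
vin=S60: ✗
vin=S78: ✓ → 1
vin=S46: ✗
vin=S73: ✗
vin=S80: ✗
vin=S47: ✓ → 1
vin=S17: ✓ → 1
vin=S79: ✗
year_count = COUNT(1, 1, 1) = 3
—
[mpg_min: mpg < 50 and year > 2012]
vin=S58: ✓ → 40759
vin=S54: ✓ → 6487
vin=S60: ✓ → 202696
vin=S78: ✗
vin=S46: ✗
vin=S73: ✗
vin=S80: ✓ → 247965
vin=S47: ✗
vin=S17: ✗
vin=S79: ✗
mpg_min = MIN(40759, 6487, 202696, 247965) = 6487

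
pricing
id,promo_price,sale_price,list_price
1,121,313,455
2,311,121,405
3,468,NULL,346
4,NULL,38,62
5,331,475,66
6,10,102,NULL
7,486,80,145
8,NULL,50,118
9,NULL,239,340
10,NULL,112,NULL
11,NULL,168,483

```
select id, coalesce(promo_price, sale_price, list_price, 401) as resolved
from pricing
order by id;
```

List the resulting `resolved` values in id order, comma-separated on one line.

121, 311, 468, 38, 331, 10, 486, 50, 239, 112, 168

id=1: promo_price=121 → 121
id=2: promo_price=311 → 311
id=3: promo_price=468 → 468
id=4: promo_price=NULL, sale_price=38 → 38
id=5: promo_price=331 → 331
id=6: promo_price=10 → 10
id=7: promo_price=486 → 486
id=8: promo_price=NULL, sale_price=50 → 50
id=9: promo_price=NULL, sale_price=239 → 239
id=10: promo_price=NULL, sale_price=112 → 112
id=11: promo_price=NULL, sale_price=168 → 168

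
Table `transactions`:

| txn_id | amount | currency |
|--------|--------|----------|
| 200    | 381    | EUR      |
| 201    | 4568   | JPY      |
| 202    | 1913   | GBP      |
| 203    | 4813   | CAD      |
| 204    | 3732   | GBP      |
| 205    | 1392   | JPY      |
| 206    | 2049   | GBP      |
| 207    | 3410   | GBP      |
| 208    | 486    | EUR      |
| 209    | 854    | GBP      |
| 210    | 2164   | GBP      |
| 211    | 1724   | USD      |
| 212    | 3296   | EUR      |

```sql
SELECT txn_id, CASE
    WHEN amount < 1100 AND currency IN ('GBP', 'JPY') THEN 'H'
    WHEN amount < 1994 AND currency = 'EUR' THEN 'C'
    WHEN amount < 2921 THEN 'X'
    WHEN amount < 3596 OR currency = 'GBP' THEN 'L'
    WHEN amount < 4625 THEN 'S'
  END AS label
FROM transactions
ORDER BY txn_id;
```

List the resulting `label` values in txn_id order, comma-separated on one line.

C, S, X, NULL, L, X, X, L, C, H, X, X, L

txn_id=200: amount < 1994 AND currency = 'EUR' → C
txn_id=201: amount < 4625 → S
txn_id=202: amount < 2921 → X
txn_id=203: (no match → NULL) → NULL
txn_id=204: amount < 3596 OR currency = 'GBP' → L
txn_id=205: amount < 2921 → X
txn_id=206: amount < 2921 → X
txn_id=207: amount < 3596 OR currency = 'GBP' → L
txn_id=208: amount < 1994 AND currency = 'EUR' → C
txn_id=209: amount < 1100 AND currency IN ('GBP', 'JPY') → H
txn_id=210: amount < 2921 → X
txn_id=211: amount < 2921 → X
txn_id=212: amount < 3596 OR currency = 'GBP' → L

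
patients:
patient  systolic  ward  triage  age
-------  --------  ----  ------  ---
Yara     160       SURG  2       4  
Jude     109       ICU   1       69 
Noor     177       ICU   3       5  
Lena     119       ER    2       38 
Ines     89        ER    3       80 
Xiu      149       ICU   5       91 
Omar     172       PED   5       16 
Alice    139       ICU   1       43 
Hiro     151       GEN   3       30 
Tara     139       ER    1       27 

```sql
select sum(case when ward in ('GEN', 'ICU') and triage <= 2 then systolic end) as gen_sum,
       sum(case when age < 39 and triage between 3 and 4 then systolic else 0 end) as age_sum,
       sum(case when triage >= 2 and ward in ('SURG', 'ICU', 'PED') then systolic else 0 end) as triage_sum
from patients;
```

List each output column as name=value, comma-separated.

gen_sum=248, age_sum=328, triage_sum=658

[gen_sum: ward in ('GEN', 'ICU') and triage <= 2]
patient=Yara: ✗
patient=Jude: ✓ → 109
patient=Noor: ✗
patient=Lena: ✗
patient=Ines: ✗
patient=Xiu: ✗
patient=Omar: ✗
patient=Alice: ✓ → 139
patient=Hiro: ✗
patient=Tara: ✗
gen_sum = 109 + 139 = 248
—
[age_sum: age < 39 and triage between 3 and 4]
patient=Yara: ✗
patient=Jude: ✗
patient=Noor: ✓ → 177
patient=Lena: ✗
patient=Ines: ✗
patient=Xiu: ✗
patient=Omar: ✗
patient=Alice: ✗
patient=Hiro: ✓ → 151
patient=Tara: ✗
age_sum = 177 + 151 = 328
—
[triage_sum: triage >= 2 and ward in ('SURG', 'ICU', 'PED')]
patient=Yara: ✓ → 160
patient=Jude: ✗
patient=Noor: ✓ → 177
patient=Lena: ✗
patient=Ines: ✗
patient=Xiu: ✓ → 149
patient=Omar: ✓ → 172
patient=Alice: ✗
patient=Hiro: ✗
patient=Tara: ✗
triage_sum = 160 + 177 + 149 + 172 = 658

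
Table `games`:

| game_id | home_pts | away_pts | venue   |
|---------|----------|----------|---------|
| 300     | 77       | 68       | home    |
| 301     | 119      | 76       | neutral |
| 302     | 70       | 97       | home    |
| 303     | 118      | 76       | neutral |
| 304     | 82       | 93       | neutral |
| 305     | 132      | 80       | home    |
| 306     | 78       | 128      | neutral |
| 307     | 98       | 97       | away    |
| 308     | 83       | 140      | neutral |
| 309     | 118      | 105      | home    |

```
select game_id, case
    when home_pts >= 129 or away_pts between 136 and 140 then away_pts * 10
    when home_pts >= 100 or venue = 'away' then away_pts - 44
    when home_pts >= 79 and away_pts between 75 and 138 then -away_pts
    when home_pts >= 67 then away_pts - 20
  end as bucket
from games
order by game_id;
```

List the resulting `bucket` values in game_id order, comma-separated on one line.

game_id=300: home_pts >= 67 → 48
game_id=301: home_pts >= 100 or venue = 'away' → 32
game_id=302: home_pts >= 67 → 77
game_id=303: home_pts >= 100 or venue = 'away' → 32
game_id=304: home_pts >= 79 and away_pts between 75 and 138 → -93
game_id=305: home_pts >= 129 or away_pts between 136 and 140 → 800
game_id=306: home_pts >= 67 → 108
game_id=307: home_pts >= 100 or venue = 'away' → 53
game_id=308: home_pts >= 129 or away_pts between 136 and 140 → 1400
game_id=309: home_pts >= 100 or venue = 'away' → 61

48, 32, 77, 32, -93, 800, 108, 53, 1400, 61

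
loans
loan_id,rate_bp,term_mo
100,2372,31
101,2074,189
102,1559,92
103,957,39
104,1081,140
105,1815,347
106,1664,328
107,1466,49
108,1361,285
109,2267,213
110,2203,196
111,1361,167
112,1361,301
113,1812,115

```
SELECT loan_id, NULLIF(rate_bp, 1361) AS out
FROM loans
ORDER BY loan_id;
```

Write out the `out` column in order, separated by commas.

loan_id=100: rate_bp=2372 vs 1361: differ → 2372
loan_id=101: rate_bp=2074 vs 1361: differ → 2074
loan_id=102: rate_bp=1559 vs 1361: differ → 1559
loan_id=103: rate_bp=957 vs 1361: differ → 957
loan_id=104: rate_bp=1081 vs 1361: differ → 1081
loan_id=105: rate_bp=1815 vs 1361: differ → 1815
loan_id=106: rate_bp=1664 vs 1361: differ → 1664
loan_id=107: rate_bp=1466 vs 1361: differ → 1466
loan_id=108: rate_bp=1361 vs 1361: equal → NULL
loan_id=109: rate_bp=2267 vs 1361: differ → 2267
loan_id=110: rate_bp=2203 vs 1361: differ → 2203
loan_id=111: rate_bp=1361 vs 1361: equal → NULL
loan_id=112: rate_bp=1361 vs 1361: equal → NULL
loan_id=113: rate_bp=1812 vs 1361: differ → 1812

2372, 2074, 1559, 957, 1081, 1815, 1664, 1466, NULL, 2267, 2203, NULL, NULL, 1812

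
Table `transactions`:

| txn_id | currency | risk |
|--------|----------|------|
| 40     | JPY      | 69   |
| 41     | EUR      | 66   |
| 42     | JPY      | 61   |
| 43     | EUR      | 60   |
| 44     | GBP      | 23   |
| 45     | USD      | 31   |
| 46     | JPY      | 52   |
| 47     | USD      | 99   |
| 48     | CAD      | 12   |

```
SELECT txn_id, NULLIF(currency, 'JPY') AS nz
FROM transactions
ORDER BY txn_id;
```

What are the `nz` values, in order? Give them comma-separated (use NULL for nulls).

txn_id=40: currency=JPY vs JPY: equal → NULL
txn_id=41: currency=EUR vs JPY: differ → EUR
txn_id=42: currency=JPY vs JPY: equal → NULL
txn_id=43: currency=EUR vs JPY: differ → EUR
txn_id=44: currency=GBP vs JPY: differ → GBP
txn_id=45: currency=USD vs JPY: differ → USD
txn_id=46: currency=JPY vs JPY: equal → NULL
txn_id=47: currency=USD vs JPY: differ → USD
txn_id=48: currency=CAD vs JPY: differ → CAD

NULL, EUR, NULL, EUR, GBP, USD, NULL, USD, CAD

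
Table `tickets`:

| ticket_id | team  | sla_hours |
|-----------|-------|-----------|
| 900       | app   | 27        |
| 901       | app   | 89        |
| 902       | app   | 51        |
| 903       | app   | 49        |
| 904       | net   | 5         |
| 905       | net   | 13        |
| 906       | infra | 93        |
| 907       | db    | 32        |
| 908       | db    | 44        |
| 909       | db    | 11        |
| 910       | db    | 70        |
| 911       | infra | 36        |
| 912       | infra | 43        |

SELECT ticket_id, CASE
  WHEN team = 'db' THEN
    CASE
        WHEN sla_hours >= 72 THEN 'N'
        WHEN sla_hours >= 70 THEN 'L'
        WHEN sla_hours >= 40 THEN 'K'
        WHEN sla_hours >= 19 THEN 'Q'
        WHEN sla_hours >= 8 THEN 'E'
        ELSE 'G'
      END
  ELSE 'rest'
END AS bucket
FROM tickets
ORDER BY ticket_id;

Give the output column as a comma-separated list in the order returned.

ticket_id=900: team='app' → outer ELSE → rest
ticket_id=901: team='app' → outer ELSE → rest
ticket_id=902: team='app' → outer ELSE → rest
ticket_id=903: team='app' → outer ELSE → rest
ticket_id=904: team='net' → outer ELSE → rest
ticket_id=905: team='net' → outer ELSE → rest
ticket_id=906: team='infra' → outer ELSE → rest
ticket_id=907: team='db' → inner[sla_hours >= 19] → Q
ticket_id=908: team='db' → inner[sla_hours >= 40] → K
ticket_id=909: team='db' → inner[sla_hours >= 8] → E
ticket_id=910: team='db' → inner[sla_hours >= 70] → L
ticket_id=911: team='infra' → outer ELSE → rest
ticket_id=912: team='infra' → outer ELSE → rest

rest, rest, rest, rest, rest, rest, rest, Q, K, E, L, rest, rest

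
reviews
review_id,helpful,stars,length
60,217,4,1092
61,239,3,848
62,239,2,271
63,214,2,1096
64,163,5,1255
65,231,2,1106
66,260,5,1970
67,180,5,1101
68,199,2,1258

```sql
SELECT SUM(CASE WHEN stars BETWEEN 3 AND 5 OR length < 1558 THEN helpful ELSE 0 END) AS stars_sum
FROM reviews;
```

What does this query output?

1942

review_id=60: ✓ → 217
review_id=61: ✓ → 239
review_id=62: ✓ → 239
review_id=63: ✓ → 214
review_id=64: ✓ → 163
review_id=65: ✓ → 231
review_id=66: ✓ → 260
review_id=67: ✓ → 180
review_id=68: ✓ → 199
stars_sum = 217 + 239 + 239 + 214 + 163 + 231 + 260 + 180 + 199 = 1942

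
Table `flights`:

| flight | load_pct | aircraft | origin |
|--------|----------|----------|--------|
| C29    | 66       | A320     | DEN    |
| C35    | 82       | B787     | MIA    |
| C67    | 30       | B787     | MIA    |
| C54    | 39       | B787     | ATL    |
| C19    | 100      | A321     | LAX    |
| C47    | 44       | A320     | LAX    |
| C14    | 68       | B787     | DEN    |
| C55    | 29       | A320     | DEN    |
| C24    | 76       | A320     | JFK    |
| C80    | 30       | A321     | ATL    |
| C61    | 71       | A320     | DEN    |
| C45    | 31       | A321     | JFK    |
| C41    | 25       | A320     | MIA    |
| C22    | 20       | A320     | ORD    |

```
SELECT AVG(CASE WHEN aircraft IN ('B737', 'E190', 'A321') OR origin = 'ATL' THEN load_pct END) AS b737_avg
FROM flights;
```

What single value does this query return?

flight=C29: ✗
flight=C35: ✗
flight=C67: ✗
flight=C54: ✓ → 39
flight=C19: ✓ → 100
flight=C47: ✗
flight=C14: ✗
flight=C55: ✗
flight=C24: ✗
flight=C80: ✓ → 30
flight=C61: ✗
flight=C45: ✓ → 31
flight=C41: ✗
flight=C22: ✗
b737_avg = (39 + 100 + 30 + 31) / 4 = 50

50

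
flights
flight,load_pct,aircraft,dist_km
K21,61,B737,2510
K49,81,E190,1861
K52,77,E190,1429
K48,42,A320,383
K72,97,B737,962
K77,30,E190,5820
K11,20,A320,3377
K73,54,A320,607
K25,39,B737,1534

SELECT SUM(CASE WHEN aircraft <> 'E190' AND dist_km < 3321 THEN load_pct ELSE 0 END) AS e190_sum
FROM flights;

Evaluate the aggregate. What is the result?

flight=K21: ✓ → 61
flight=K49: ✗
flight=K52: ✗
flight=K48: ✓ → 42
flight=K72: ✓ → 97
flight=K77: ✗
flight=K11: ✗
flight=K73: ✓ → 54
flight=K25: ✓ → 39
e190_sum = 61 + 42 + 97 + 54 + 39 = 293

293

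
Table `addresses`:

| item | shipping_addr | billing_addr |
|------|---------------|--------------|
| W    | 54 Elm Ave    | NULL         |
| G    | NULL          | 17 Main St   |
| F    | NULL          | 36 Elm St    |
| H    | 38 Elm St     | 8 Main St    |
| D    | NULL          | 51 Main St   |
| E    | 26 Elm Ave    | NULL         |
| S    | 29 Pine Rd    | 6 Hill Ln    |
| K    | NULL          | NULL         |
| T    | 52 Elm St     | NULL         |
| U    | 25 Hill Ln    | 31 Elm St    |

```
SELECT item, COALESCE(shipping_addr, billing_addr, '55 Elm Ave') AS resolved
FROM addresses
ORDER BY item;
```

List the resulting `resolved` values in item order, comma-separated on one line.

51 Main St, 26 Elm Ave, 36 Elm St, 17 Main St, 38 Elm St, 55 Elm Ave, 29 Pine Rd, 52 Elm St, 25 Hill Ln, 54 Elm Ave

item=D: shipping_addr=NULL, billing_addr=51 Main St → 51 Main St
item=E: shipping_addr=26 Elm Ave → 26 Elm Ave
item=F: shipping_addr=NULL, billing_addr=36 Elm St → 36 Elm St
item=G: shipping_addr=NULL, billing_addr=17 Main St → 17 Main St
item=H: shipping_addr=38 Elm St → 38 Elm St
item=K: shipping_addr=NULL, billing_addr=NULL, → literal 55 Elm Ave → 55 Elm Ave
item=S: shipping_addr=29 Pine Rd → 29 Pine Rd
item=T: shipping_addr=52 Elm St → 52 Elm St
item=U: shipping_addr=25 Hill Ln → 25 Hill Ln
item=W: shipping_addr=54 Elm Ave → 54 Elm Ave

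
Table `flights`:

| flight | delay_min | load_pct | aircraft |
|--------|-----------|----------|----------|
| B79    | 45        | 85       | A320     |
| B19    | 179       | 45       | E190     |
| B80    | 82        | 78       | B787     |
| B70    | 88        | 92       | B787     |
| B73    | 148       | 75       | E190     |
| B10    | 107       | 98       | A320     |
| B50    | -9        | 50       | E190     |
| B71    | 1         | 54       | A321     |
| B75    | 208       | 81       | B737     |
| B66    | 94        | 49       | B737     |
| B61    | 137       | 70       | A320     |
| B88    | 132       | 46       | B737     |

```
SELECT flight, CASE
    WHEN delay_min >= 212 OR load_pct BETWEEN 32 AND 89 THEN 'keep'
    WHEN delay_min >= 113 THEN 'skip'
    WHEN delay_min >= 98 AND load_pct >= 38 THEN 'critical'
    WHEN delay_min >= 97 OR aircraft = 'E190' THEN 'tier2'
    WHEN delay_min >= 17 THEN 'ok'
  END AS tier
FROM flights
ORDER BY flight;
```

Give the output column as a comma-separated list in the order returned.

critical, keep, keep, keep, keep, ok, keep, keep, keep, keep, keep, keep

flight=B10: delay_min >= 98 AND load_pct >= 38 → critical
flight=B19: delay_min >= 212 OR load_pct BETWEEN 32 AND 89 → keep
flight=B50: delay_min >= 212 OR load_pct BETWEEN 32 AND 89 → keep
flight=B61: delay_min >= 212 OR load_pct BETWEEN 32 AND 89 → keep
flight=B66: delay_min >= 212 OR load_pct BETWEEN 32 AND 89 → keep
flight=B70: delay_min >= 17 → ok
flight=B71: delay_min >= 212 OR load_pct BETWEEN 32 AND 89 → keep
flight=B73: delay_min >= 212 OR load_pct BETWEEN 32 AND 89 → keep
flight=B75: delay_min >= 212 OR load_pct BETWEEN 32 AND 89 → keep
flight=B79: delay_min >= 212 OR load_pct BETWEEN 32 AND 89 → keep
flight=B80: delay_min >= 212 OR load_pct BETWEEN 32 AND 89 → keep
flight=B88: delay_min >= 212 OR load_pct BETWEEN 32 AND 89 → keep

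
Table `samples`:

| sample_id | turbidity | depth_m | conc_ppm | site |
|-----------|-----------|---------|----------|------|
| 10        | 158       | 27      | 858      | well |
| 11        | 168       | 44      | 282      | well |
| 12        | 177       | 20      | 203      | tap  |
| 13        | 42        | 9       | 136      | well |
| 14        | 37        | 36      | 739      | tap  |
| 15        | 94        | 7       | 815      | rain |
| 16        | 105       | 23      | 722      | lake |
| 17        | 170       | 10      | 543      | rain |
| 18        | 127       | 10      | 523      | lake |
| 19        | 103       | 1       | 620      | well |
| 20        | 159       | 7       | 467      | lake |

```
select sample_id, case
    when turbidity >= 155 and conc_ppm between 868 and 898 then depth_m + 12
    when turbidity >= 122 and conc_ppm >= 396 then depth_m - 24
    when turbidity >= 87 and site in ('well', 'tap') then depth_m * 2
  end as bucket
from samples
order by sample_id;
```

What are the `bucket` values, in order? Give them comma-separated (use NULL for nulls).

sample_id=10: turbidity >= 122 and conc_ppm >= 396 → 3
sample_id=11: turbidity >= 87 and site in ('well', 'tap') → 88
sample_id=12: turbidity >= 87 and site in ('well', 'tap') → 40
sample_id=13: (no match → NULL) → NULL
sample_id=14: (no match → NULL) → NULL
sample_id=15: (no match → NULL) → NULL
sample_id=16: (no match → NULL) → NULL
sample_id=17: turbidity >= 122 and conc_ppm >= 396 → -14
sample_id=18: turbidity >= 122 and conc_ppm >= 396 → -14
sample_id=19: turbidity >= 87 and site in ('well', 'tap') → 2
sample_id=20: turbidity >= 122 and conc_ppm >= 396 → -17

3, 88, 40, NULL, NULL, NULL, NULL, -14, -14, 2, -17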